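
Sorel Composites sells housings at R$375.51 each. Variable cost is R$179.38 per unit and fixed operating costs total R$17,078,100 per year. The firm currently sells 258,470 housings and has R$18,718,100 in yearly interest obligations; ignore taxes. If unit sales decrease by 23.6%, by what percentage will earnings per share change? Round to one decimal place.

Contribution at this volume is 258,470 × R$196.13 = R$50,693,721.10.
EBIT = R$50,693,721.10 − R$17,078,100 = R$33,615,621.10.
Interest = R$18,718,100.00, so EBIT − I = R$14,897,521.10.
DCL = total CM / (EBIT − I) = R$50,693,721.10 / R$14,897,521.10 = 3.4028.
EPS therefore changes by 3.4028 × (-23.6%) = -80.3%.

-80.3%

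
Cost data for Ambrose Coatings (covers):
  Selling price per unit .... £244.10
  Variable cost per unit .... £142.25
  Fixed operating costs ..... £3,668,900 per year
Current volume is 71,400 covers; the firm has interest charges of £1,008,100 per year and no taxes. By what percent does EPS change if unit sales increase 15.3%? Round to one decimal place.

Total contribution margin = 71,400 × £101.85 = £7,272,090.00.
Subtracting fixed costs: EBIT = £7,272,090.00 − £3,668,900 = £3,603,190.00.
After interest of £1,008,100.00, pre-tax earnings = £2,595,090.00.
DCL = total CM / (EBIT − I) = £7,272,090.00 / £2,595,090.00 = 2.8022.
EPS therefore changes by 2.8022 × (+15.3%) = +42.9%.

+42.9%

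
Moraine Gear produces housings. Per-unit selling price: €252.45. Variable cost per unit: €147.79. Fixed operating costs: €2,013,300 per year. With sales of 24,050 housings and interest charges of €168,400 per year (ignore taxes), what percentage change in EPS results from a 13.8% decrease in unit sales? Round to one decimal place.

At 24,050 units, contribution = 24,050 × €104.66 = €2,517,073.00.
Subtracting fixed costs: EBIT = €2,517,073.00 − €2,013,300 = €503,773.00.
After interest of €168,400.00, pre-tax earnings = €335,373.00.
DCL = total CM / (EBIT − I) = €2,517,073.00 / €335,373.00 = 7.5053.
%ΔEPS = DCL × %ΔSales = 7.5053 × -13.8% = -103.6%.

-103.6%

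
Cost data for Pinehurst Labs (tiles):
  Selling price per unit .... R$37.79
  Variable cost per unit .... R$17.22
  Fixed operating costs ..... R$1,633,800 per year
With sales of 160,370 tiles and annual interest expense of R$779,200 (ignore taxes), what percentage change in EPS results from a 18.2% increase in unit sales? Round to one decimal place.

At 160,370 units, contribution = 160,370 × R$20.57 = R$3,298,810.90.
Subtracting fixed costs: EBIT = R$3,298,810.90 − R$1,633,800 = R$1,665,010.90.
Interest = R$779,200.00, so EBIT − I = R$885,810.90.
DCL = total CM / (EBIT − I) = R$3,298,810.90 / R$885,810.90 = 3.7241.
%ΔEPS = DCL × %ΔSales = 3.7241 × +18.2% = +67.8%.

+67.8%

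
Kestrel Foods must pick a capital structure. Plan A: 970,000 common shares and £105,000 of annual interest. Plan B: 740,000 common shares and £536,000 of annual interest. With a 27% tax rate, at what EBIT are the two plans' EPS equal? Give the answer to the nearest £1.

At indifference, (EBIT − 105,000)(1 − t)/970,000 = (EBIT − 536,000)(1 − t)/740,000.
Cancelling (1 − t) and cross-multiplying: 740,000·(EBIT − 105,000) = 970,000·(EBIT − 536,000).
Solving, EBIT = (536,000·970,000 − 105,000·740,000) / (970,000 − 740,000) = 442,220,000,000 / 230,000 = 1,922,695.65.

£1,922,696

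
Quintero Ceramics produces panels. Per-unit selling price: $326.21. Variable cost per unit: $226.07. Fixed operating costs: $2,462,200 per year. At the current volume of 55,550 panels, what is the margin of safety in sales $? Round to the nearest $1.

$10,100,252

Each unit contributes $326.21 − $226.07 = $100.14. Break-even units = $2,462,200 ÷ $100.14 = 24,587.58; break-even revenue = 24,587.58 × $326.21 = $8,020,713.62.
Current sales = 55,550 × $326.21 = $18,120,965.50.
Margin of safety = $18,120,965.50 − $8,020,713.62 = $10,100,252.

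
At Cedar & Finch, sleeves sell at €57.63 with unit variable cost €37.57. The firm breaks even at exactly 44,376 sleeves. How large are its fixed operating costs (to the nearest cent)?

Unit CM = price − variable cost = €57.63 − €37.57 = €20.06.
Since BE = FC / CM, FC = 44,376 × €20.06 = €890,182.56.

€890,182.56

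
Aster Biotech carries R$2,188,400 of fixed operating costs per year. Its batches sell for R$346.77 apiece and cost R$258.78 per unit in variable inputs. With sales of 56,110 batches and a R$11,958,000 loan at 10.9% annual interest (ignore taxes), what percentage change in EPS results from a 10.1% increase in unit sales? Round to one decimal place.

At 56,110 units, contribution = 56,110 × R$87.99 = R$4,937,118.90.
EBIT = R$4,937,118.90 − R$2,188,400 = R$2,748,718.90.
After interest of R$1,303,422.00, pre-tax earnings = R$1,445,296.90.
Degree of combined leverage = contribution ÷ (EBIT − I) = R$4,937,118.90 ÷ R$1,445,296.90 = 3.4160.
%ΔEPS = DCL × %ΔSales = 3.4160 × +10.1% = +34.5%.

+34.5%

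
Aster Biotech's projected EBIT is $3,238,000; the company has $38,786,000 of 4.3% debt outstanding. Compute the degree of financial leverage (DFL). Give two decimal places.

2.06

Annual interest charges come to $1,667,798.00.
Degree of financial leverage = EBIT / (EBIT − interest) = $3,238,000 / $1,570,202.00 = 2.0622.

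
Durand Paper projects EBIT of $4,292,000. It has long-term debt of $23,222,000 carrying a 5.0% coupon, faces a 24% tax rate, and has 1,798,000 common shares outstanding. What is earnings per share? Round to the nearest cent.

$1.32

Interest = $1,161,100.00, so EBT = $4,292,000 − $1,161,100.00 = $3,130,900.00.
Net income = $3,130,900.00 × (1 − 0.24) = $2,379,484.00.
EPS = $2,379,484.00 ÷ 1,798,000 = $1.32.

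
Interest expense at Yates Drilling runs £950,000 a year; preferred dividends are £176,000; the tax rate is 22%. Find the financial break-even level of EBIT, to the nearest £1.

Preferred dividends are paid after tax, so their pre-tax equivalent is £176,000 ÷ (1 − 0.22) = £225,641.03.
Financial break-even EBIT = interest + D_p ÷ (1 − t) = £950,000 + £225,641.03 = £1,175,641.03.

£1,175,641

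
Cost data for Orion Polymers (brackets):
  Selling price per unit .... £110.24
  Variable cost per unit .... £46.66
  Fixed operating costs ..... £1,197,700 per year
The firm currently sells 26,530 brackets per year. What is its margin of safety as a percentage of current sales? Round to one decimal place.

29.0%

Unit CM = price − variable cost = £110.24 − £46.66 = £63.58. Break-even units = £1,197,700 ÷ £63.58 = 18,837.68; break-even revenue = 18,837.68 × £110.24 = £2,076,666.37.
Current sales = 26,530 × £110.24 = £2,924,667.20.
Margin of safety = (£2,924,667.20 − £2,076,666.37) ÷ £2,924,667.20 = 29.0%.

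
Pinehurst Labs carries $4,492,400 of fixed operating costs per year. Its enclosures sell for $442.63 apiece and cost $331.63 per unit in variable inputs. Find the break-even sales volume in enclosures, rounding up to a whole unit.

Contribution margin per unit = $442.63 − $331.63 = $111.00.
Break-even Q = $4,492,400 / $111.00 = 40,472.07 → 40,473 enclosures.

40,473 enclosures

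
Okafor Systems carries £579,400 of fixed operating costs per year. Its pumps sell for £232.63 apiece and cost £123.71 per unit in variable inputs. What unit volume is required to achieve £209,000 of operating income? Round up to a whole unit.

Contribution margin per unit = £232.63 − £123.71 = £108.92.
Required volume = (fixed costs + target profit) ÷ CM = (£579,400 + £209,000) ÷ £108.92 = 7,238.34, so 7,239 pumps.

7,239 pumps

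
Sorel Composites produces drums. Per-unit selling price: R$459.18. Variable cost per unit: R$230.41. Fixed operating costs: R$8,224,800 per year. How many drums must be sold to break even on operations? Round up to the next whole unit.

35,953 drums

Each unit contributes R$459.18 − R$230.41 = R$228.77.
Break-even Q = R$8,224,800 / R$228.77 = 35,952.27 → 35,953 drums.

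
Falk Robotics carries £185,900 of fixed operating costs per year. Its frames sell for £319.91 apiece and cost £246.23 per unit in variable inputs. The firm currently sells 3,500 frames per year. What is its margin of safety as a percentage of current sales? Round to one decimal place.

27.9%

Each unit contributes £319.91 − £246.23 = £73.68. Break-even units = £185,900 ÷ £73.68 = 2,523.07; break-even revenue = 2,523.07 × £319.91 = £807,156.20.
Current sales = 3,500 × £319.91 = £1,119,685.00.
Margin of safety = (£1,119,685.00 − £807,156.20) ÷ £1,119,685.00 = 27.9%.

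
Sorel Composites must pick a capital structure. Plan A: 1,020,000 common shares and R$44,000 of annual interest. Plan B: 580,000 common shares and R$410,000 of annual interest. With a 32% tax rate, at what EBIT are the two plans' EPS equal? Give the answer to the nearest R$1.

At indifference, (EBIT − 44,000)(1 − t)/1,020,000 = (EBIT − 410,000)(1 − t)/580,000.
Cancelling (1 − t) and cross-multiplying: 580,000·(EBIT − 44,000) = 1,020,000·(EBIT − 410,000).
EBIT × (1,020,000 − 580,000) = 410,000 × 1,020,000 − 44,000 × 580,000 = 392,680,000,000, so EBIT = 392,680,000,000 ÷ 440,000 = 892,454.55.

R$892,455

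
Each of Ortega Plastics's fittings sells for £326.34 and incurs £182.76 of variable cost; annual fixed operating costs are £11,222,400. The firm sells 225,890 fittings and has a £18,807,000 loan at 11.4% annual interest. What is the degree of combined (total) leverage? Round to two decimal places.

1.70

Total contribution margin = 225,890 × £143.58 = £32,433,286.20.
EBIT = £32,433,286.20 − £11,222,400 = £21,210,886.20. Interest = £2,143,998.00, so EBIT − I = £19,066,888.20.
DCL = contribution ÷ (EBIT − I) = £32,433,286.20 ÷ £19,066,888.20 = 1.7010.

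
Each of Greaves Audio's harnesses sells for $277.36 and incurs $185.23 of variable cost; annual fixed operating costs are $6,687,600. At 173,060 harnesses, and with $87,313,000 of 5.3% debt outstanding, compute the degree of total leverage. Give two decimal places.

Contribution at this volume is 173,060 × $92.13 = $15,944,017.80.
EBIT = $15,944,017.80 − $6,687,600 = $9,256,417.80. Interest = $4,627,589.00, so EBIT − I = $4,628,828.80.
Degree of total leverage = total CM / (EBIT − interest) = $15,944,017.80 / $4,628,828.80 = 3.4445.

3.44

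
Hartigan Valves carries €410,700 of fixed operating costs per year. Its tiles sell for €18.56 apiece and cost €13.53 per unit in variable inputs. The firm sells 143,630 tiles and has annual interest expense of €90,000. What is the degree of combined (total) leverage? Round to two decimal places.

3.26

Total contribution margin = 143,630 × €5.03 = €722,458.90.
EBIT = €722,458.90 − €410,700 = €311,758.90. Interest = €90,000.00, so EBIT − I = €221,758.90.
DCL = contribution ÷ (EBIT − I) = €722,458.90 ÷ €221,758.90 = 3.2579.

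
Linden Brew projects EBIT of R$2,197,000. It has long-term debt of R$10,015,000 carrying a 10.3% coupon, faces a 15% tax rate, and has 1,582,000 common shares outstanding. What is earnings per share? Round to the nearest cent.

R$0.63

Interest = R$1,031,545.00, so EBT = R$2,197,000 − R$1,031,545.00 = R$1,165,455.00.
After tax at 15%: net income = R$1,165,455.00 × 0.85 = R$990,636.75.
EPS = R$990,636.75 ÷ 1,582,000 = R$0.63.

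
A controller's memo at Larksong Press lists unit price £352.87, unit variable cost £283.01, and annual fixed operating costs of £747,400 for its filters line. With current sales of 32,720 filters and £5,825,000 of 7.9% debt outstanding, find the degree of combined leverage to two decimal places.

2.12

At 32,720 units, contribution = 32,720 × £69.86 = £2,285,819.20.
Subtracting fixed costs: EBIT = £2,285,819.20 − £747,400 = £1,538,419.20. Interest = £460,175.00, so EBIT − I = £1,078,244.20.
DCL = contribution ÷ (EBIT − I) = £2,285,819.20 ÷ £1,078,244.20 = 2.1199.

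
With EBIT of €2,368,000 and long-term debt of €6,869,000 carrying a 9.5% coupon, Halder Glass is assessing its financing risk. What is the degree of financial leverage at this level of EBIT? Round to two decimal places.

1.38

Annual interest charges come to €652,555.00.
Degree of financial leverage = EBIT / (EBIT − interest) = €2,368,000 / €1,715,445.00 = 1.3804.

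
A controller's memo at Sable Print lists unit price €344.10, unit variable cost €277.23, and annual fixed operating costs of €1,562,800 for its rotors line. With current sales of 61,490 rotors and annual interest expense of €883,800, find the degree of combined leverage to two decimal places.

2.47

At 61,490 units, contribution = 61,490 × €66.87 = €4,111,836.30.
EBIT = €4,111,836.30 − €1,562,800 = €2,549,036.30. Interest = €883,800.00.
DOL = €4,111,836.30 ÷ €2,549,036.30 = 1.6131; DFL = €2,549,036.30 ÷ €1,665,236.30 = 1.5307.
DCL = DOL × DFL = 1.6131 × 1.5307 = 2.4692.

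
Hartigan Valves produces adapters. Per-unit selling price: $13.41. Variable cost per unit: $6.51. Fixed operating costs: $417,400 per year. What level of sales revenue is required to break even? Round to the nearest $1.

CM per unit = $13.41 − $6.51 = $6.90; CM ratio = $6.90 / $13.41 = 0.5145.
Break-even revenue = fixed costs × price ÷ CM = $417,400 × $13.41 ÷ $6.90 = $811,208.

$811,208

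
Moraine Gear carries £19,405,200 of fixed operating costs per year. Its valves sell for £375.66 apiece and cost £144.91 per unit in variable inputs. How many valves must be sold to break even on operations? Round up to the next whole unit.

Contribution margin per unit = £375.66 − £144.91 = £230.75.
Break-even volume = fixed costs ÷ CM per unit = £19,405,200 ÷ £230.75 = 84,096.21, so 84,097 valves.

84,097 valves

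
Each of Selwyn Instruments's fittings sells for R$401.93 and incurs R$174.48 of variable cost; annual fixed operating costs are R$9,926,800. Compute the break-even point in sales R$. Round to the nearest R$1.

CM per unit = R$401.93 − R$174.48 = R$227.45; CM ratio = R$227.45 / R$401.93 = 0.5659.
Break-even sales = FC ÷ CM ratio = R$9,926,800 × R$401.93 / R$227.45 = R$17,541,784.

R$17,541,784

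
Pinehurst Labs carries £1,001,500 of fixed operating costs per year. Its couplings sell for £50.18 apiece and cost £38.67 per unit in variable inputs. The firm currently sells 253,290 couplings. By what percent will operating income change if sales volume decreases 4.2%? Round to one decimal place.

Total contribution margin = 253,290 × £11.51 = £2,915,367.90.
Subtracting fixed costs: EBIT = £2,915,367.90 − £1,001,500 = £1,913,867.90.
Degree of operating leverage = £2,915,367.90 / £1,913,867.90 = 1.5233.
So EBIT moves 1.5233 × (-4.2%) = -6.4%.

-6.4%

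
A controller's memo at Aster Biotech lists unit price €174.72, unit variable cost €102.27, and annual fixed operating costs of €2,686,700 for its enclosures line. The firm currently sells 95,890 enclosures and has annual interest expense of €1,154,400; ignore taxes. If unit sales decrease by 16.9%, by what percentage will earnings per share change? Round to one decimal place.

-37.8%

At 95,890 units, contribution = 95,890 × €72.45 = €6,947,230.50.
EBIT = €6,947,230.50 − €2,686,700 = €4,260,530.50.
Interest = €1,154,400.00, so EBIT − I = €3,106,130.50.
Degree of combined leverage = contribution ÷ (EBIT − I) = €6,947,230.50 ÷ €3,106,130.50 = 2.2366.
EPS therefore changes by 2.2366 × (-16.9%) = -37.8%.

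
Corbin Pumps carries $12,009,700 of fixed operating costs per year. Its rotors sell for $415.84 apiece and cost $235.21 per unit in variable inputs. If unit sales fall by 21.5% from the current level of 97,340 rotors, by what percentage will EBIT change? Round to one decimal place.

-67.8%

Total contribution margin = 97,340 × $180.63 = $17,582,524.20.
Subtracting fixed costs: EBIT = $17,582,524.20 − $12,009,700 = $5,572,824.20.
Degree of operating leverage = $17,582,524.20 / $5,572,824.20 = 3.1550.
So EBIT moves 3.1550 × (-21.5%) = -67.8%.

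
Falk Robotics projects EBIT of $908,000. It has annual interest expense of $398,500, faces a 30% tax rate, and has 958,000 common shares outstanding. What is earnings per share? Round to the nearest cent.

$0.37

Interest = $398,500.00, so EBT = $908,000 − $398,500.00 = $509,500.00.
Net income = $509,500.00 × (1 − 0.30) = $356,650.00.
Per share: $356,650.00 / 958,000 shares = $0.37.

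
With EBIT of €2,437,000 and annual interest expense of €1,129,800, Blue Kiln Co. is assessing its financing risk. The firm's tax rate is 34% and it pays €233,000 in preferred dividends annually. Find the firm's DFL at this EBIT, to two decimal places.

2.55

Annual interest charges come to €1,129,800.00.
Preferred dividends grossed up pre-tax: €233,000 / (1 − 0.34) = €353,030.30.
DFL = EBIT ÷ [EBIT − I − D_p/(1−t)] = €2,437,000 ÷ [€2,437,000 − €1,129,800.00 − €353,030.30] = €2,437,000 ÷ €954,169.70 = 2.5541.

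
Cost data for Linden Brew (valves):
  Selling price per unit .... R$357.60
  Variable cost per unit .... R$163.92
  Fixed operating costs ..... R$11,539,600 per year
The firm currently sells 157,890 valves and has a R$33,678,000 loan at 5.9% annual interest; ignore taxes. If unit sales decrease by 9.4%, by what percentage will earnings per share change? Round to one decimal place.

Contribution at this volume is 157,890 × R$193.68 = R$30,580,135.20.
Operating income = contribution − fixed costs = R$30,580,135.20 − R$11,539,600 = R$19,040,535.20.
After interest of R$1,987,002.00, pre-tax earnings = R$17,053,533.20.
DCL = total CM / (EBIT − I) = R$30,580,135.20 / R$17,053,533.20 = 1.7932.
%ΔEPS = DCL × %ΔSales = 1.7932 × -9.4% = -16.9%.

-16.9%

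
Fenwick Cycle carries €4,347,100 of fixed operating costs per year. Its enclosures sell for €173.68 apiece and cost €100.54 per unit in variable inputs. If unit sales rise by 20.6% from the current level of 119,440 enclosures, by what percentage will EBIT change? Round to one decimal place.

+41.0%

Total contribution margin = 119,440 × €73.14 = €8,735,841.60.
EBIT = €8,735,841.60 − €4,347,100 = €4,388,741.60.
Degree of operating leverage = €8,735,841.60 / €4,388,741.60 = 1.9905.
Operating income changes by 1.9905 × +20.6% = +41.0%.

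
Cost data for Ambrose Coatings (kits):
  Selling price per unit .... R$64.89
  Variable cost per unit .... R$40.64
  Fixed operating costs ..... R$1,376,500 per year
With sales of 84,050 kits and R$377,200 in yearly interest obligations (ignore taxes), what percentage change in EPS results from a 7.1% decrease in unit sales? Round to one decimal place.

-50.9%

Total contribution margin = 84,050 × R$24.25 = R$2,038,212.50.
EBIT = R$2,038,212.50 − R$1,376,500 = R$661,712.50.
Interest = R$377,200.00, so EBIT − I = R$284,512.50.
Degree of combined leverage = contribution ÷ (EBIT − I) = R$2,038,212.50 ÷ R$284,512.50 = 7.1639.
EPS therefore changes by 7.1639 × (-7.1%) = -50.9%.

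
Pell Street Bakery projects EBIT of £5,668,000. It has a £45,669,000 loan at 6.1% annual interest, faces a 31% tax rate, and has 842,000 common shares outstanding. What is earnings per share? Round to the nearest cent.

Interest = £2,785,809.00, so EBT = £5,668,000 − £2,785,809.00 = £2,882,191.00.
Net income = £2,882,191.00 × (1 − 0.31) = £1,988,711.79.
Per share: £1,988,711.79 / 842,000 shares = £2.36.

£2.36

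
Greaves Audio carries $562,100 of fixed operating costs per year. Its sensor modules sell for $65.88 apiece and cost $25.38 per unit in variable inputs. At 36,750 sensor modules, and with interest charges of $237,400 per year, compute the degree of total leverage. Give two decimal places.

2.16

Contribution at this volume is 36,750 × $40.50 = $1,488,375.00.
EBIT = $1,488,375.00 − $562,100 = $926,275.00. Interest = $237,400.00.
DOL = $1,488,375.00 ÷ $926,275.00 = 1.6068; DFL = $926,275.00 ÷ $688,875.00 = 1.3446.
DCL = DOL × DFL = 1.6068 × 1.3446 = 2.1605.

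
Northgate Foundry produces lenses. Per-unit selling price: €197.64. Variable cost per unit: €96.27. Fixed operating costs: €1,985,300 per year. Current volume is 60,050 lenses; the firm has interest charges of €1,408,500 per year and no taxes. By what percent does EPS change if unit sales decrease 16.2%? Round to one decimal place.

Total contribution margin = 60,050 × €101.37 = €6,087,268.50.
Subtracting fixed costs: EBIT = €6,087,268.50 − €1,985,300 = €4,101,968.50.
Interest = €1,408,500.00, so EBIT − I = €2,693,468.50.
Degree of combined leverage = contribution ÷ (EBIT − I) = €6,087,268.50 ÷ €2,693,468.50 = 2.2600.
%ΔEPS = DCL × %ΔSales = 2.2600 × -16.2% = -36.6%.

-36.6%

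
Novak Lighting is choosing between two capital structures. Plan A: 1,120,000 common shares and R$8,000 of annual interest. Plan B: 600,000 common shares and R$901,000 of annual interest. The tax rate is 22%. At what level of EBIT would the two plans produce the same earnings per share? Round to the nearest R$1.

Set EPS_A = EPS_B: (EBIT − R$8,000)(1 − 0.22) ÷ 1,120,000 = (EBIT − R$901,000)(1 − 0.22) ÷ 600,000.
Cancelling (1 − t) and cross-multiplying: 600,000·(EBIT − 8,000) = 1,120,000·(EBIT − 901,000).
Solving, EBIT = (901,000·1,120,000 − 8,000·600,000) / (1,120,000 − 600,000) = 1,004,320,000,000 / 520,000 = 1,931,384.62.

R$1,931,385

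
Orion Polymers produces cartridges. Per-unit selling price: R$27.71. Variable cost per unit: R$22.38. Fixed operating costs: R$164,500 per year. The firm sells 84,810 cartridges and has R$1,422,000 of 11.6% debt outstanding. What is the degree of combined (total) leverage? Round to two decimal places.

3.69

Contribution at this volume is 84,810 × R$5.33 = R$452,037.30.
Subtracting fixed costs: EBIT = R$452,037.30 − R$164,500 = R$287,537.30. Interest = R$164,952.00, so EBIT − I = R$122,585.30.
DCL = contribution ÷ (EBIT − I) = R$452,037.30 ÷ R$122,585.30 = 3.6875.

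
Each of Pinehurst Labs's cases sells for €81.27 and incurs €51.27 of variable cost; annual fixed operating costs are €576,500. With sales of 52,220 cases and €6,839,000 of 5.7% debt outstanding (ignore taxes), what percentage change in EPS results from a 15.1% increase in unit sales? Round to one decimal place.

+39.4%

At 52,220 units, contribution = 52,220 × €30.00 = €1,566,600.00.
Operating income = contribution − fixed costs = €1,566,600.00 − €576,500 = €990,100.00.
After interest of €389,823.00, pre-tax earnings = €600,277.00.
DCL = total CM / (EBIT − I) = €1,566,600.00 / €600,277.00 = 2.6098.
EPS therefore changes by 2.6098 × (+15.1%) = +39.4%.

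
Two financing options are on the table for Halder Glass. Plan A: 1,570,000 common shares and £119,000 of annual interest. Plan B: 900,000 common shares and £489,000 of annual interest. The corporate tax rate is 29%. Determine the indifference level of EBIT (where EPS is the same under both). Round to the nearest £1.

Set EPS_A = EPS_B: (EBIT − £119,000)(1 − 0.29) ÷ 1,570,000 = (EBIT − £489,000)(1 − 0.29) ÷ 900,000.
Cancelling (1 − t) and cross-multiplying: 900,000·(EBIT − 119,000) = 1,570,000·(EBIT − 489,000).
Solving, EBIT = (489,000·1,570,000 − 119,000·900,000) / (1,570,000 − 900,000) = 660,630,000,000 / 670,000 = 986,014.93.

£986,015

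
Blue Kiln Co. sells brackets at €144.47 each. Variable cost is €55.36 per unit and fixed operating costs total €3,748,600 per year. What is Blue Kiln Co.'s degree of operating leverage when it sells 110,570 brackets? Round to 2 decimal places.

1.61

At 110,570 units, contribution = 110,570 × €89.11 = €9,852,892.70.
Operating income = contribution − fixed costs = €9,852,892.70 − €3,748,600 = €6,104,292.70.
Degree of operating leverage = €9,852,892.70 / €6,104,292.70 = 1.6141.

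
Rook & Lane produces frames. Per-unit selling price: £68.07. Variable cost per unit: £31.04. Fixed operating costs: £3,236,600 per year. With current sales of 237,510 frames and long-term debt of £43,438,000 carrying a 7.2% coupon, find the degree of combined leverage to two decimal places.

Total contribution margin = 237,510 × £37.03 = £8,794,995.30.
Subtracting fixed costs: EBIT = £8,794,995.30 − £3,236,600 = £5,558,395.30. Interest = £3,127,536.00, so EBIT − I = £2,430,859.30.
DCL = contribution ÷ (EBIT − I) = £8,794,995.30 ÷ £2,430,859.30 = 3.6181.

3.62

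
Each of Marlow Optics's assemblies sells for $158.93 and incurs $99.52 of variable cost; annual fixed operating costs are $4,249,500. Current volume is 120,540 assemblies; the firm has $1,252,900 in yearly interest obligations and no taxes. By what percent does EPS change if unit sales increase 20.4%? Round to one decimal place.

Total contribution margin = 120,540 × $59.41 = $7,161,281.40.
EBIT = $7,161,281.40 − $4,249,500 = $2,911,781.40.
After interest of $1,252,900.00, pre-tax earnings = $1,658,881.40.
DCL = total CM / (EBIT − I) = $7,161,281.40 / $1,658,881.40 = 4.3169.
%ΔEPS = DCL × %ΔSales = 4.3169 × +20.4% = +88.1%.

+88.1%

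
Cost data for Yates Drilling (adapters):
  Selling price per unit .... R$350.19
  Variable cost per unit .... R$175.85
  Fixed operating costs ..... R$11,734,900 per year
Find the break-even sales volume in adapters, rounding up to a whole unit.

67,311 adapters

Unit CM = price − variable cost = R$350.19 − R$175.85 = R$174.34.
Break-even volume = fixed costs ÷ CM per unit = R$11,734,900 ÷ R$174.34 = 67,310.43, so 67,311 adapters.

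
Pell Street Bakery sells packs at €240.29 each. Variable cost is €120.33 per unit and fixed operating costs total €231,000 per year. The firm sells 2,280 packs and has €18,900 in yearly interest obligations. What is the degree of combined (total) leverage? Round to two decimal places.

At 2,280 units, contribution = 2,280 × €119.96 = €273,508.80.
Subtracting fixed costs: EBIT = €273,508.80 − €231,000 = €42,508.80. Interest = €18,900.00, so EBIT − I = €23,608.80.
Degree of total leverage = total CM / (EBIT − interest) = €273,508.80 / €23,608.80 = 11.5850.

11.59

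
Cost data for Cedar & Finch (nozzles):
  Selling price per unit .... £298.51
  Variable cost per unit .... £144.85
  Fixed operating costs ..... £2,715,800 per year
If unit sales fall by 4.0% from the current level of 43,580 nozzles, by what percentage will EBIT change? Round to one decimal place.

At 43,580 units, contribution = 43,580 × £153.66 = £6,696,502.80.
EBIT = £6,696,502.80 − £2,715,800 = £3,980,702.80.
DOL = contribution ÷ EBIT = £6,696,502.80 ÷ £3,980,702.80 = 1.6822.
%ΔEBIT = DOL × %ΔSales = 1.6822 × -4.0% = -6.7%.

-6.7%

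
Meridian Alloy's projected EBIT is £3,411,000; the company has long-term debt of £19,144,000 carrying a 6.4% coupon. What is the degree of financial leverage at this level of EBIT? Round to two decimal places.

1.56

Interest = £1,225,216.00.
DFL = EBIT ÷ (EBIT − I) = £3,411,000 ÷ (£3,411,000 − £1,225,216.00) = £3,411,000 ÷ £2,185,784.00 = 1.5605.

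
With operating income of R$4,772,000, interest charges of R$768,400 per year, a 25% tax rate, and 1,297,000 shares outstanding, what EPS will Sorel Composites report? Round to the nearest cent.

Interest = R$768,400.00, so EBT = R$4,772,000 − R$768,400.00 = R$4,003,600.00.
After tax at 25%: net income = R$4,003,600.00 × 0.75 = R$3,002,700.00.
EPS = R$3,002,700.00 ÷ 1,297,000 = R$2.32.

R$2.32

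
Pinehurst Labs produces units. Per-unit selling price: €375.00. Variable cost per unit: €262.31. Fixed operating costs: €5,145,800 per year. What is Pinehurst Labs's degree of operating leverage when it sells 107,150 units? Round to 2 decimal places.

At 107,150 units, contribution = 107,150 × €112.69 = €12,074,733.50.
Subtracting fixed costs: EBIT = €12,074,733.50 − €5,145,800 = €6,928,933.50.
Degree of operating leverage = €12,074,733.50 / €6,928,933.50 = 1.7427.

1.74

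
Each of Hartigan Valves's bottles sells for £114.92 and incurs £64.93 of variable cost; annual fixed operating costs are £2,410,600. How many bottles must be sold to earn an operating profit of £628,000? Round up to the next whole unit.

60,785 bottles

Contribution margin per unit = £114.92 − £64.93 = £49.99.
Units = (FC + target) / CM = (£2,410,600 + £628,000) / £49.99 = 60,784.16, so 60,785 bottles.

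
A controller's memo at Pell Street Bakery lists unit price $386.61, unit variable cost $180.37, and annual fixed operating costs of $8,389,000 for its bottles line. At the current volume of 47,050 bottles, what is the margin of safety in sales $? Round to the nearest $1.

Contribution margin per unit = $386.61 − $180.37 = $206.24. Break-even units = $8,389,000 ÷ $206.24 = 40,675.91; break-even revenue = 40,675.91 × $386.61 = $15,725,714.17.
Actual sales revenue = 47,050 × $386.61 = $18,190,000.50.
Margin of safety = $18,190,000.50 − $15,725,714.17 = $2,464,286.

$2,464,286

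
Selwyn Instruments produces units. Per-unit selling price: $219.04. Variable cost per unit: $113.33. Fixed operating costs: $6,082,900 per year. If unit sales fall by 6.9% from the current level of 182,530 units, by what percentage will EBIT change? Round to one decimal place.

At 182,530 units, contribution = 182,530 × $105.71 = $19,295,246.30.
Operating income = contribution − fixed costs = $19,295,246.30 − $6,082,900 = $13,212,346.30.
Degree of operating leverage = $19,295,246.30 / $13,212,346.30 = 1.4604.
Operating income changes by 1.4604 × -6.9% = -10.1%.

-10.1%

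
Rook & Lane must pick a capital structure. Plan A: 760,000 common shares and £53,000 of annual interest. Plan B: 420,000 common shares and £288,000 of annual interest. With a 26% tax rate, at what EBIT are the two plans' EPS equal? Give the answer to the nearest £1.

£578,294

Set EPS_A = EPS_B: (EBIT − £53,000)(1 − 0.26) ÷ 760,000 = (EBIT − £288,000)(1 − 0.26) ÷ 420,000.
The (1 − t) factor cancels: (EBIT − 53,000) × 420,000 = (EBIT − 288,000) × 760,000.
Solving, EBIT = (288,000·760,000 − 53,000·420,000) / (760,000 − 420,000) = 196,620,000,000 / 340,000 = 578,294.12.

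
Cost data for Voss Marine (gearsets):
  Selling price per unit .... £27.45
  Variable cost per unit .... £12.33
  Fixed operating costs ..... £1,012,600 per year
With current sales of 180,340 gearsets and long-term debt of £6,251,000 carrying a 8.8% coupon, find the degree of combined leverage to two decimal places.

2.34

Contribution at this volume is 180,340 × £15.12 = £2,726,740.80.
Subtracting fixed costs: EBIT = £2,726,740.80 − £1,012,600 = £1,714,140.80. Interest = £550,088.00.
DOL = £2,726,740.80 ÷ £1,714,140.80 = 1.5907; DFL = £1,714,140.80 ÷ £1,164,052.80 = 1.4726.
Combined leverage = 1.5907 × 1.4726 = 2.3425.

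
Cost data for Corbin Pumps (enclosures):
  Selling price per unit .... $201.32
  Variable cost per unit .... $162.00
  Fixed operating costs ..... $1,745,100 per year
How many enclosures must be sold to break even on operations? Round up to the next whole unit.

44,382 enclosures

Contribution margin per unit = $201.32 − $162.00 = $39.32.
Units to break even: $1,745,100 ÷ $39.32 = 44,381.99, rounded up to 44,382.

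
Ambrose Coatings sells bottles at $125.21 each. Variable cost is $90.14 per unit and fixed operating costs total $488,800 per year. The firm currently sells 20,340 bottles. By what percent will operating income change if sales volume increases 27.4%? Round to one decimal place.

+87.1%

Contribution at this volume is 20,340 × $35.07 = $713,323.80.
Operating income = contribution − fixed costs = $713,323.80 − $488,800 = $224,523.80.
Degree of operating leverage = $713,323.80 / $224,523.80 = 3.1771.
So EBIT moves 3.1771 × (+27.4%) = +87.1%.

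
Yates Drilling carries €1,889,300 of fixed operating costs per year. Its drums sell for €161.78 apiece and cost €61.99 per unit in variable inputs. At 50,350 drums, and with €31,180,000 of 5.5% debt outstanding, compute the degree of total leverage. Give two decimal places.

3.54

At 50,350 units, contribution = 50,350 × €99.79 = €5,024,426.50.
EBIT = €5,024,426.50 − €1,889,300 = €3,135,126.50. Interest = €1,714,900.00, so EBIT − I = €1,420,226.50.
Degree of total leverage = total CM / (EBIT − interest) = €5,024,426.50 / €1,420,226.50 = 3.5378.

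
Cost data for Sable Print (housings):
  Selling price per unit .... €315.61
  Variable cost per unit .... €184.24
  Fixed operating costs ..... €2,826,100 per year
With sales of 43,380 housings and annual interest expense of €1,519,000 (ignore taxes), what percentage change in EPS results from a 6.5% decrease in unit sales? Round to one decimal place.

-27.4%

Total contribution margin = 43,380 × €131.37 = €5,698,830.60.
Operating income = contribution − fixed costs = €5,698,830.60 − €2,826,100 = €2,872,730.60.
Interest = €1,519,000.00, so EBIT − I = €1,353,730.60.
DCL = total CM / (EBIT − I) = €5,698,830.60 / €1,353,730.60 = 4.2097.
EPS therefore changes by 4.2097 × (-6.5%) = -27.4%.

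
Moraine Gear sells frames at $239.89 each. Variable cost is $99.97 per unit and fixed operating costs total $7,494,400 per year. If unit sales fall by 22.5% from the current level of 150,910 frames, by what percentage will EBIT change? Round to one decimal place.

-34.9%

At 150,910 units, contribution = 150,910 × $139.92 = $21,115,327.20.
Operating income = contribution − fixed costs = $21,115,327.20 − $7,494,400 = $13,620,927.20.
DOL = contribution ÷ EBIT = $21,115,327.20 ÷ $13,620,927.20 = 1.5502.
Operating income changes by 1.5502 × -22.5% = -34.9%.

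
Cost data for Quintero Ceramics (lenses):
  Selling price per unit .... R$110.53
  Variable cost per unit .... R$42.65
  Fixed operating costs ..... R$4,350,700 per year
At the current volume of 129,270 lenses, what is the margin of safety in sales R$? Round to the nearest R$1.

Each unit contributes R$110.53 − R$42.65 = R$67.88. Break-even units = R$4,350,700 ÷ R$67.88 = 64,093.99; break-even revenue = 64,093.99 × R$110.53 = R$7,084,308.65.
Current sales = 129,270 × R$110.53 = R$14,288,213.10.
Margin of safety = R$14,288,213.10 − R$7,084,308.65 = R$7,203,904.

R$7,203,904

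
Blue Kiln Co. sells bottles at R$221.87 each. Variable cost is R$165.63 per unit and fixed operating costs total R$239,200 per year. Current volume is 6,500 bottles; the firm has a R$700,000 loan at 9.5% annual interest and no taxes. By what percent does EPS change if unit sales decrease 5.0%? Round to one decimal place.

-30.5%

At 6,500 units, contribution = 6,500 × R$56.24 = R$365,560.00.
EBIT = R$365,560.00 − R$239,200 = R$126,360.00.
After interest of R$66,500.00, pre-tax earnings = R$59,860.00.
DCL = total CM / (EBIT − I) = R$365,560.00 / R$59,860.00 = 6.1069.
EPS therefore changes by 6.1069 × (-5.0%) = -30.5%.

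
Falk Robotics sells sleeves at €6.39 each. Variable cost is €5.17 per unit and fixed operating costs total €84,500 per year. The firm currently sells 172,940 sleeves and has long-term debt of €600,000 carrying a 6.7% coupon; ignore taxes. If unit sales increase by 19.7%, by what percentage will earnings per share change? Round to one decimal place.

Total contribution margin = 172,940 × €1.22 = €210,986.80.
EBIT = €210,986.80 − €84,500 = €126,486.80.
Interest = €40,200.00, so EBIT − I = €86,286.80.
DCL = total CM / (EBIT − I) = €210,986.80 / €86,286.80 = 2.4452.
%ΔEPS = DCL × %ΔSales = 2.4452 × +19.7% = +48.2%.

+48.2%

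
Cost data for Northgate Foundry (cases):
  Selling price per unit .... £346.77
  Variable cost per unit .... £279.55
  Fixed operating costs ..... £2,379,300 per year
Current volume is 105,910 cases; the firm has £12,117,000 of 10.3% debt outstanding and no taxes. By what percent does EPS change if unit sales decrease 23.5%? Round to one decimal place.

Contribution at this volume is 105,910 × £67.22 = £7,119,270.20.
EBIT = £7,119,270.20 − £2,379,300 = £4,739,970.20.
Interest = £1,248,051.00, so EBIT − I = £3,491,919.20.
Degree of combined leverage = contribution ÷ (EBIT − I) = £7,119,270.20 ÷ £3,491,919.20 = 2.0388.
EPS therefore changes by 2.0388 × (-23.5%) = -47.9%.

-47.9%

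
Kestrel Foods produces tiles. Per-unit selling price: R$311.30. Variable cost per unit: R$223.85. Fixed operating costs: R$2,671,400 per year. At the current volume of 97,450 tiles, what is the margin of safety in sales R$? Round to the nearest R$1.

Unit CM = price − variable cost = R$311.30 − R$223.85 = R$87.45. Break-even units = R$2,671,400 ÷ R$87.45 = 30,547.74; break-even revenue = 30,547.74 × R$311.30 = R$9,509,511.95.
Current sales = 97,450 × R$311.30 = R$30,336,185.00.
Margin of safety = R$30,336,185.00 − R$9,509,511.95 = R$20,826,673.

R$20,826,673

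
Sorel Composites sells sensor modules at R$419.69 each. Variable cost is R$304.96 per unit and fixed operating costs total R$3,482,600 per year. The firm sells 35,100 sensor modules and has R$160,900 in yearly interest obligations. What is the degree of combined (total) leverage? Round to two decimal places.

10.50

Contribution at this volume is 35,100 × R$114.73 = R$4,027,023.00.
Subtracting fixed costs: EBIT = R$4,027,023.00 − R$3,482,600 = R$544,423.00. Interest = R$160,900.00, so EBIT − I = R$383,523.00.
DCL = contribution ÷ (EBIT − I) = R$4,027,023.00 ÷ R$383,523.00 = 10.5001.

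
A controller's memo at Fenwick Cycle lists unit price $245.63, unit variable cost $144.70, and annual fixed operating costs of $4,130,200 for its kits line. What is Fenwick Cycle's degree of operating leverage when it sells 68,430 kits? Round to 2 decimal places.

2.49

At 68,430 units, contribution = 68,430 × $100.93 = $6,906,639.90.
EBIT = $6,906,639.90 − $4,130,200 = $2,776,439.90.
So DOL = total CM / EBIT = $6,906,639.90 / $2,776,439.90 = 2.4876.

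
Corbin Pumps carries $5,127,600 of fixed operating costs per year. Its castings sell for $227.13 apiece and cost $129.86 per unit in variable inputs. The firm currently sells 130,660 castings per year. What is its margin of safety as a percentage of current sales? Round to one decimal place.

59.7%

Contribution margin per unit = $227.13 − $129.86 = $97.27. Break-even units = $5,127,600 ÷ $97.27 = 52,715.12; break-even revenue = 52,715.12 × $227.13 = $11,973,185.85.
Current sales = 130,660 × $227.13 = $29,676,805.80.
Margin of safety = ($29,676,805.80 − $11,973,185.85) ÷ $29,676,805.80 = 59.7%.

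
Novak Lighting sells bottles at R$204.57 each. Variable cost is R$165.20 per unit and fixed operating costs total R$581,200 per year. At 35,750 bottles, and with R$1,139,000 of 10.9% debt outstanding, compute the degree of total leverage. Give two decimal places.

2.00

Total contribution margin = 35,750 × R$39.37 = R$1,407,477.50.
EBIT = R$1,407,477.50 − R$581,200 = R$826,277.50. Interest = R$124,151.00, so EBIT − I = R$702,126.50.
Degree of total leverage = total CM / (EBIT − interest) = R$1,407,477.50 / R$702,126.50 = 2.0046.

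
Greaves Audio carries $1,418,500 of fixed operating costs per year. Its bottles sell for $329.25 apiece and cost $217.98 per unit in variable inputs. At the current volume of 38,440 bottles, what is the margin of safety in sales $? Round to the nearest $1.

$8,459,002

Each unit contributes $329.25 − $217.98 = $111.27. Break-even units = $1,418,500 ÷ $111.27 = 12,748.27; break-even revenue = 12,748.27 × $329.25 = $4,197,367.89.
Current sales = 38,440 × $329.25 = $12,656,370.00.
Margin of safety = $12,656,370.00 − $4,197,367.89 = $8,459,002.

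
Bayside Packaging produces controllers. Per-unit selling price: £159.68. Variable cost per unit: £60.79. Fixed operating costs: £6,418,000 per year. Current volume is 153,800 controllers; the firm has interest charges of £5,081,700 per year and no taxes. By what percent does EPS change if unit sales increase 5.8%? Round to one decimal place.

Total contribution margin = 153,800 × £98.89 = £15,209,282.00.
Operating income = contribution − fixed costs = £15,209,282.00 − £6,418,000 = £8,791,282.00.
Interest = £5,081,700.00, so EBIT − I = £3,709,582.00.
DCL = total CM / (EBIT − I) = £15,209,282.00 / £3,709,582.00 = 4.1000.
%ΔEPS = DCL × %ΔSales = 4.1000 × +5.8% = +23.8%.

+23.8%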